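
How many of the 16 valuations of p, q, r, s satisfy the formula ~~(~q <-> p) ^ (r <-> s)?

p | q | r | s || ~q | (~q <-> p) | ~(~q <-> p) | ~~(~q <-> p) | (r <-> s) | (~~(~q <-> p) ^ (r <-> s))
F | F | F | F || T  |     F      |      T      |      F       |     T     |             T             
F | F | F | T || T  |     F      |      T      |      F       |     F     |             F             
F | F | T | F || T  |     F      |      T      |      F       |     F     |             F             
F | F | T | T || T  |     F      |      T      |      F       |     T     |             T             
F | T | F | F || F  |     T      |      F      |      T       |     T     |             F             
F | T | F | T || F  |     T      |      F      |      T       |     F     |             T             
F | T | T | F || F  |     T      |      F      |      T       |     F     |             T             
F | T | T | T || F  |     T      |      F      |      T       |     T     |             F             
T | F | F | F || T  |     T      |      F      |      T       |     T     |             F             
T | F | F | T || T  |     T      |      F      |      T       |     F     |             T             
T | F | T | F || T  |     T      |      F      |      T       |     F     |             T             
T | F | T | T || T  |     T      |      F      |      T       |     T     |             F             
T | T | F | F || F  |     F      |      T      |      F       |     T     |             T             
T | T | F | T || F  |     F      |      T      |      F       |     F     |             F             
T | T | T | F || F  |     F      |      T      |      F       |     F     |             F             
T | T | T | T || F  |     F      |      T      |      F       |     T     |             T             
The formula is true on 8 of the 16 rows.

8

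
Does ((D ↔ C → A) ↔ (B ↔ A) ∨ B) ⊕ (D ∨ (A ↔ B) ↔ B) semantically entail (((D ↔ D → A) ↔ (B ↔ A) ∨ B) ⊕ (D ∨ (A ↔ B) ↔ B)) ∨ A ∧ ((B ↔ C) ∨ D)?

no

  A   |   B   |   C   |   D   |   φ   |   ψ  
----- | ----- | ----- | ----- | ----- | -----
False | False | False | False | False | False
False | False | False |  True |  True | False
False | False |  True | False |  True | False
False | False |  True |  True | False | False
False |  True | False | False | False | False
False |  True | False |  True | False |  True
False |  True |  True | False |  True | False
False |  True |  True |  True |  True |  True
 True | False | False | False | False |  True
 True | False | False |  True | False |  True
 True | False |  True | False | False | False
 True | False |  True |  True | False |  True
 True |  True | False | False |  True |  True
 True |  True | False |  True | False |  True
 True |  True |  True | False |  True |  True
 True |  True |  True |  True | False |  True
At A=False, B=False, C=False, D=True we have φ true but ψ false, so φ does not entail ψ.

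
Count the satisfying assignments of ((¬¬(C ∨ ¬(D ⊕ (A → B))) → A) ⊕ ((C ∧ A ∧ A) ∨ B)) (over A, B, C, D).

A  B  C  D  |  (A → B)  (D ⊕ (A → B))  ¬(D ⊕ (A → B))  (C ∨ ¬(D ⊕ (A → B)))  ¬(C ∨ ¬(D ⊕ (A → B)))  ¬¬(C ∨ ¬(D ⊕ (A → B)))  (¬¬(C ∨ ¬(D ⊕ (A → B))) → A)  (C ∧ A ∧ A)  ((C ∧ A ∧ A) ∨ B)  φ
T  T  T  T  |     T           F              T                  T                      F                      T                          T                     T               T          F
T  T  T  F  |     T           T              F                  T                      F                      T                          T                     T               T          F
T  T  F  T  |     T           F              T                  T                      F                      T                          T                     F               T          F
T  T  F  F  |     T           T              F                  F                      T                      F                          T                     F               T          F
T  F  T  T  |     F           T              F                  T                      F                      T                          T                     T               T          F
T  F  T  F  |     F           F              T                  T                      F                      T                          T                     T               T          F
T  F  F  T  |     F           T              F                  F                      T                      F                          T                     F               F          T
T  F  F  F  |     F           F              T                  T                      F                      T                          T                     F               F          T
F  T  T  T  |     T           F              T                  T                      F                      T                          F                     F               T          T
F  T  T  F  |     T           T              F                  T                      F                      T                          F                     F               T          T
F  T  F  T  |     T           F              T                  T                      F                      T                          F                     F               T          T
F  T  F  F  |     T           T              F                  F                      T                      F                          T                     F               T          F
F  F  T  T  |     T           F              T                  T                      F                      T                          F                     F               F          F
F  F  T  F  |     T           T              F                  T                      F                      T                          F                     F               F          F
F  F  F  T  |     T           F              T                  T                      F                      T                          F                     F               F          F
F  F  F  F  |     T           T              F                  F                      T                      F                          T                     F               F          T
The formula is true on 6 of the 16 rows.

6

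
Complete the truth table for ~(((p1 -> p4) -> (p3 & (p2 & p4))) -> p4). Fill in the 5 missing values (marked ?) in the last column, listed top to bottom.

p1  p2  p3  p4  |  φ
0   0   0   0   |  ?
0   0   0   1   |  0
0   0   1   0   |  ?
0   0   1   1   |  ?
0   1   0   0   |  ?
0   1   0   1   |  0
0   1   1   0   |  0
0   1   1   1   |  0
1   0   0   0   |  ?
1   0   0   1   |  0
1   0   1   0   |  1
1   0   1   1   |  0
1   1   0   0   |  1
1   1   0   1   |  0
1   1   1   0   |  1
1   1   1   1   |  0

0, 0, 0, 0, 1

Row p1=0, p2=0, p3=0, p4=0: ((p1 -> p4) -> (p3 & (p2 & p4))) = 0, (((p1 -> p4) -> (p3 & (p2 & p4))) -> p4) = 1, so the formula = 0.
Row p1=0, p2=0, p3=1, p4=0: ((p1 -> p4) -> (p3 & (p2 & p4))) = 0, (((p1 -> p4) -> (p3 & (p2 & p4))) -> p4) = 1, so the formula = 0.
Row p1=0, p2=0, p3=1, p4=1: ((p1 -> p4) -> (p3 & (p2 & p4))) = 0, (((p1 -> p4) -> (p3 & (p2 & p4))) -> p4) = 1, so the formula = 0.
Row p1=0, p2=1, p3=0, p4=0: ((p1 -> p4) -> (p3 & (p2 & p4))) = 0, (((p1 -> p4) -> (p3 & (p2 & p4))) -> p4) = 1, so the formula = 0.
Row p1=1, p2=0, p3=0, p4=0: ((p1 -> p4) -> (p3 & (p2 & p4))) = 1, (((p1 -> p4) -> (p3 & (p2 & p4))) -> p4) = 0, so the formula = 1.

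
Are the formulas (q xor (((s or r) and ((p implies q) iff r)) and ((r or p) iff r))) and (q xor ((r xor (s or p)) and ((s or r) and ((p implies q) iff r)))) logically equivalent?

  p   |   q   |   r   |   s   |   φ   |   ψ  
----- | ----- | ----- | ----- | ----- | -----
False | False | False | False | False | False
False | False | False |  True | False | False
False | False |  True | False |  True |  True
False | False |  True |  True |  True | False
False |  True | False | False |  True |  True
False |  True | False |  True |  True |  True
False |  True |  True | False | False | False
False |  True |  True |  True | False |  True
 True | False | False | False | False | False
 True | False | False |  True | False |  True
 True | False |  True | False | False | False
 True | False |  True |  True | False | False
 True |  True | False | False |  True |  True
 True |  True | False |  True |  True |  True
 True |  True |  True | False | False |  True
 True |  True |  True |  True | False |  True
The columns differ at p=False, q=False, r=True, s=True (φ=True, ψ=False), so they are not equivalent.

not equivalent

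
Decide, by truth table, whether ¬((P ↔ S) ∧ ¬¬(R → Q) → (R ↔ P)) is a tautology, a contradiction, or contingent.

P | Q | R | S || (P ↔ S) | (R → Q) | ¬(R → Q) | ¬¬(R → Q) | ((P ↔ S) ∧ ¬¬(R → Q)) | (R ↔ P) | φ
T | T | T | T ||    T    |    T    |    F     |     T     |           T           |    T    | F
T | T | T | F ||    F    |    T    |    F     |     T     |           F           |    T    | F
T | T | F | T ||    T    |    T    |    F     |     T     |           T           |    F    | T
T | T | F | F ||    F    |    T    |    F     |     T     |           F           |    F    | F
T | F | T | T ||    T    |    F    |    T     |     F     |           F           |    T    | F
T | F | T | F ||    F    |    F    |    T     |     F     |           F           |    T    | F
T | F | F | T ||    T    |    T    |    F     |     T     |           T           |    F    | T
T | F | F | F ||    F    |    T    |    F     |     T     |           F           |    F    | F
F | T | T | T ||    F    |    T    |    F     |     T     |           F           |    F    | F
F | T | T | F ||    T    |    T    |    F     |     T     |           T           |    F    | T
F | T | F | T ||    F    |    T    |    F     |     T     |           F           |    T    | F
F | T | F | F ||    T    |    T    |    F     |     T     |           T           |    T    | F
F | F | T | T ||    F    |    F    |    T     |     F     |           F           |    F    | F
F | F | T | F ||    T    |    F    |    T     |     F     |           F           |    F    | F
F | F | F | T ||    F    |    T    |    F     |     T     |           F           |    T    | F
F | F | F | F ||    T    |    T    |    F     |     T     |           T           |    T    | F
3 of 16 rows are T, so the formula is contingent.

contingent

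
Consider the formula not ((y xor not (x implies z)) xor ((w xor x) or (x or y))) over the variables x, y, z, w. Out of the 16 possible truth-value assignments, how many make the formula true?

x | y | z | w || (x implies z) | not (x implies z) | (y xor not (x implies z)) | (w xor x) | (x or y) | ((w xor x) or (x or y)) | φ
0 | 0 | 0 | 0 ||       1       |         0         |             0             |     0     |    0     |            0            | 1
0 | 0 | 0 | 1 ||       1       |         0         |             0             |     1     |    0     |            1            | 0
0 | 0 | 1 | 0 ||       1       |         0         |             0             |     0     |    0     |            0            | 1
0 | 0 | 1 | 1 ||       1       |         0         |             0             |     1     |    0     |            1            | 0
0 | 1 | 0 | 0 ||       1       |         0         |             1             |     0     |    1     |            1            | 1
0 | 1 | 0 | 1 ||       1       |         0         |             1             |     1     |    1     |            1            | 1
0 | 1 | 1 | 0 ||       1       |         0         |             1             |     0     |    1     |            1            | 1
0 | 1 | 1 | 1 ||       1       |         0         |             1             |     1     |    1     |            1            | 1
1 | 0 | 0 | 0 ||       0       |         1         |             1             |     1     |    1     |            1            | 1
1 | 0 | 0 | 1 ||       0       |         1         |             1             |     0     |    1     |            1            | 1
1 | 0 | 1 | 0 ||       1       |         0         |             0             |     1     |    1     |            1            | 0
1 | 0 | 1 | 1 ||       1       |         0         |             0             |     0     |    1     |            1            | 0
1 | 1 | 0 | 0 ||       0       |         1         |             0             |     1     |    1     |            1            | 0
1 | 1 | 0 | 1 ||       0       |         1         |             0             |     0     |    1     |            1            | 0
1 | 1 | 1 | 0 ||       1       |         0         |             1             |     1     |    1     |            1            | 1
1 | 1 | 1 | 1 ||       1       |         0         |             1             |     0     |    1     |            1            | 1
The formula is true on 10 of the 16 rows.

10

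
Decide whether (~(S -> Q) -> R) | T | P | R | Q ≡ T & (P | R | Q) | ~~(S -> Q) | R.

  P   |   Q   |   R   |   S   |   T   ||   φ   |   ψ  
 True |  True |  True |  True |  True ||  True |  True
 True |  True |  True |  True | False ||  True |  True
 True |  True |  True | False |  True ||  True |  True
 True |  True |  True | False | False ||  True |  True
 True |  True | False |  True |  True ||  True |  True
 True |  True | False |  True | False ||  True |  True
 True |  True | False | False |  True ||  True |  True
 True |  True | False | False | False ||  True |  True
 True | False |  True |  True |  True ||  True |  True
 True | False |  True |  True | False ||  True |  True
 True | False |  True | False |  True ||  True |  True
 True | False |  True | False | False ||  True |  True
 True | False | False |  True |  True ||  True |  True
 True | False | False |  True | False ||  True | False
 True | False | False | False |  True ||  True |  True
 True | False | False | False | False ||  True |  True
False |  True |  True |  True |  True ||  True |  True
False |  True |  True |  True | False ||  True |  True
False |  True |  True | False |  True ||  True |  True
False |  True |  True | False | False ||  True |  True
False |  True | False |  True |  True ||  True |  True
False |  True | False |  True | False ||  True |  True
False |  True | False | False |  True ||  True |  True
False |  True | False | False | False ||  True |  True
False | False |  True |  True |  True ||  True |  True
False | False |  True |  True | False ||  True |  True
False | False |  True | False |  True ||  True |  True
False | False |  True | False | False ||  True |  True
False | False | False |  True |  True ||  True | False
False | False | False |  True | False || False | False
False | False | False | False |  True ||  True |  True
False | False | False | False | False ||  True |  True
The columns differ at P=True, Q=False, R=False, S=True, T=False (φ=True, ψ=False), so they are not equivalent.

not equivalent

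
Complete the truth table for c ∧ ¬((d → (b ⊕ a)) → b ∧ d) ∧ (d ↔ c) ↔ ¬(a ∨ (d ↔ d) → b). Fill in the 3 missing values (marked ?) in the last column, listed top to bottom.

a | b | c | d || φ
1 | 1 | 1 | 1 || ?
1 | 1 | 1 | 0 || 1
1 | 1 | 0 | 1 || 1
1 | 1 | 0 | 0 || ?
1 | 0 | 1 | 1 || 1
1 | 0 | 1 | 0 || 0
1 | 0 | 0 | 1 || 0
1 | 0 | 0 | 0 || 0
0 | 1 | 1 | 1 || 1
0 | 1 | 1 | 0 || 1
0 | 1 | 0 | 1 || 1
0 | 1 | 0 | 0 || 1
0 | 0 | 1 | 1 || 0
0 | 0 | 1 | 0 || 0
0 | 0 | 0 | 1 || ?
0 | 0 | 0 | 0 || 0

Row a=1, b=1, c=1, d=1: (c ∧ ¬((d → (b ⊕ a)) → b ∧ d) ∧ (d ↔ c)) = 0, ¬(a ∨ (d ↔ d) → b) = 0, so the formula = 1.
Row a=1, b=1, c=0, d=0: (c ∧ ¬((d → (b ⊕ a)) → b ∧ d) ∧ (d ↔ c)) = 0, ¬(a ∨ (d ↔ d) → b) = 0, so the formula = 1.
Row a=0, b=0, c=0, d=1: (c ∧ ¬((d → (b ⊕ a)) → b ∧ d) ∧ (d ↔ c)) = 0, ¬(a ∨ (d ↔ d) → b) = 1, so the formula = 0.

1, 1, 0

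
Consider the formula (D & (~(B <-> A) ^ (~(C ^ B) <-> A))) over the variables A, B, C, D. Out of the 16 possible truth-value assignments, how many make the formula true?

4

A | B | C | D || (B <-> A) | ~(B <-> A) | (C ^ B) | ~(C ^ B) | (~(C ^ B) <-> A) | φ
1 | 1 | 1 | 1 ||     1     |     0      |    0    |    1     |        1         | 1
1 | 1 | 1 | 0 ||     1     |     0      |    0    |    1     |        1         | 0
1 | 1 | 0 | 1 ||     1     |     0      |    1    |    0     |        0         | 0
1 | 1 | 0 | 0 ||     1     |     0      |    1    |    0     |        0         | 0
1 | 0 | 1 | 1 ||     0     |     1      |    1    |    0     |        0         | 1
1 | 0 | 1 | 0 ||     0     |     1      |    1    |    0     |        0         | 0
1 | 0 | 0 | 1 ||     0     |     1      |    0    |    1     |        1         | 0
1 | 0 | 0 | 0 ||     0     |     1      |    0    |    1     |        1         | 0
0 | 1 | 1 | 1 ||     0     |     1      |    0    |    1     |        0         | 1
0 | 1 | 1 | 0 ||     0     |     1      |    0    |    1     |        0         | 0
0 | 1 | 0 | 1 ||     0     |     1      |    1    |    0     |        1         | 0
0 | 1 | 0 | 0 ||     0     |     1      |    1    |    0     |        1         | 0
0 | 0 | 1 | 1 ||     1     |     0      |    1    |    0     |        1         | 1
0 | 0 | 1 | 0 ||     1     |     0      |    1    |    0     |        1         | 0
0 | 0 | 0 | 1 ||     1     |     0      |    0    |    1     |        0         | 0
0 | 0 | 0 | 0 ||     1     |     0      |    0    |    1     |        0         | 0
The formula is true on 4 of the 16 rows.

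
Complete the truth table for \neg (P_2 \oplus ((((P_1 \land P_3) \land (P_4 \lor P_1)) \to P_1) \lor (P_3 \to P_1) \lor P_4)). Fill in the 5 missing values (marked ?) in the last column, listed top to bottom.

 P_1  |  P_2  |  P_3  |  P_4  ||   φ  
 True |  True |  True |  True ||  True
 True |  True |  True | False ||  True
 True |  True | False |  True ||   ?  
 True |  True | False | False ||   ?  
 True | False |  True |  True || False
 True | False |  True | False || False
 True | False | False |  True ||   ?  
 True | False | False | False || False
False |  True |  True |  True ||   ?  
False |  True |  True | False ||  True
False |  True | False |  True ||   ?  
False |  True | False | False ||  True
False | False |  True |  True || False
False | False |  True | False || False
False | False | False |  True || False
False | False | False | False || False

Row 3: ((((P_1 \land P_3) \land (P_4 \lor P_1)) \to P_1) \lor (P_3 \to P_1) \lor P_4) = True, (P_2 \oplus ((((P_1 \land P_3) \land (P_4 \lor P_1)) \to P_1) \lor (P_3 \to P_1) \lor P_4)) = False, so the formula = True.
Row 4: ((((P_1 \land P_3) \land (P_4 \lor P_1)) \to P_1) \lor (P_3 \to P_1) \lor P_4) = True, (P_2 \oplus ((((P_1 \land P_3) \land (P_4 \lor P_1)) \to P_1) \lor (P_3 \to P_1) \lor P_4)) = False, so the formula = True.
Row 7: ((((P_1 \land P_3) \land (P_4 \lor P_1)) \to P_1) \lor (P_3 \to P_1) \lor P_4) = True, (P_2 \oplus ((((P_1 \land P_3) \land (P_4 \lor P_1)) \to P_1) \lor (P_3 \to P_1) \lor P_4)) = True, so the formula = False.
Row 9: ((((P_1 \land P_3) \land (P_4 \lor P_1)) \to P_1) \lor (P_3 \to P_1) \lor P_4) = True, (P_2 \oplus ((((P_1 \land P_3) \land (P_4 \lor P_1)) \to P_1) \lor (P_3 \to P_1) \lor P_4)) = False, so the formula = True.
Row 11: ((((P_1 \land P_3) \land (P_4 \lor P_1)) \to P_1) \lor (P_3 \to P_1) \lor P_4) = True, (P_2 \oplus ((((P_1 \land P_3) \land (P_4 \lor P_1)) \to P_1) \lor (P_3 \to P_1) \lor P_4)) = False, so the formula = True.

True, True, False, True, True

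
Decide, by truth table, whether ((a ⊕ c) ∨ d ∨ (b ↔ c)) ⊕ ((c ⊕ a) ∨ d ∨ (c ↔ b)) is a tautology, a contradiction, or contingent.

  a      b      c      d    |  (a ⊕ c)  (b ↔ c)  ((a ⊕ c) ∨ d ∨ (b ↔ c))  (c ⊕ a)  (c ↔ b)  ((c ⊕ a) ∨ d ∨ (c ↔ b))    φ  
False  False  False  False  |   False     True             True            False     True             True           False
False  False  False   True  |   False     True             True            False     True             True           False
False  False   True  False  |    True    False             True             True    False             True           False
False  False   True   True  |    True    False             True             True    False             True           False
False   True  False  False  |   False    False            False            False    False            False           False
False   True  False   True  |   False    False             True            False    False             True           False
False   True   True  False  |    True     True             True             True     True             True           False
False   True   True   True  |    True     True             True             True     True             True           False
 True  False  False  False  |    True     True             True             True     True             True           False
 True  False  False   True  |    True     True             True             True     True             True           False
 True  False   True  False  |   False    False            False            False    False            False           False
 True  False   True   True  |   False    False             True            False    False             True           False
 True   True  False  False  |    True    False             True             True    False             True           False
 True   True  False   True  |    True    False             True             True    False             True           False
 True   True   True  False  |   False     True             True            False     True             True           False
 True   True   True   True  |   False     True             True            False     True             True           False
Every row is False, so the formula is a contradiction.

contradiction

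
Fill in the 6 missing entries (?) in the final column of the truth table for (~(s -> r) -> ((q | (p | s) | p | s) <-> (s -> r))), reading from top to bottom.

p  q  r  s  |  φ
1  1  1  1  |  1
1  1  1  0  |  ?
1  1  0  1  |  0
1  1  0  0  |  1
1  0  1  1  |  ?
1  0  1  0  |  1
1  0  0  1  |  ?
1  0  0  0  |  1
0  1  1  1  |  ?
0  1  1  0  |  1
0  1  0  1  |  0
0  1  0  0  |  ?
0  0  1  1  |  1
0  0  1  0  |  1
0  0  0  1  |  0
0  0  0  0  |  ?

Row p=1, q=1, r=1, s=0: ~(s -> r) = 0, ((q | (p | s) | p | s) <-> (s -> r)) = 1, so the formula = 1.
Row p=1, q=0, r=1, s=1: ~(s -> r) = 0, ((q | (p | s) | p | s) <-> (s -> r)) = 1, so the formula = 1.
Row p=1, q=0, r=0, s=1: ~(s -> r) = 1, ((q | (p | s) | p | s) <-> (s -> r)) = 0, so the formula = 0.
Row p=0, q=1, r=1, s=1: ~(s -> r) = 0, ((q | (p | s) | p | s) <-> (s -> r)) = 1, so the formula = 1.
Row p=0, q=1, r=0, s=0: ~(s -> r) = 0, ((q | (p | s) | p | s) <-> (s -> r)) = 1, so the formula = 1.
Row p=0, q=0, r=0, s=0: ~(s -> r) = 0, ((q | (p | s) | p | s) <-> (s -> r)) = 0, so the formula = 1.

1, 1, 0, 1, 1, 1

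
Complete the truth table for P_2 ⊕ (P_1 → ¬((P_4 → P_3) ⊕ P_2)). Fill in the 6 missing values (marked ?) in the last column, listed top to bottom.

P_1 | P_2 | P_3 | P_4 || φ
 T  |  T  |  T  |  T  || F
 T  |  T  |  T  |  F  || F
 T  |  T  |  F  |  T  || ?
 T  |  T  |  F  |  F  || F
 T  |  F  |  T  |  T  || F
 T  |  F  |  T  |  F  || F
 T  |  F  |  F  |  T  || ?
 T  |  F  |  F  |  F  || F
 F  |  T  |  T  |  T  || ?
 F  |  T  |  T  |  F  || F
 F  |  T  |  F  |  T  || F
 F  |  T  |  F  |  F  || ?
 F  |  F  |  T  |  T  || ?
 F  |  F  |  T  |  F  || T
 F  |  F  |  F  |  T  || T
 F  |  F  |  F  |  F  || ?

T, T, F, F, T, T

Row P_1=T, P_2=T, P_3=F, P_4=T: (P_1 → ¬((P_4 → P_3) ⊕ P_2)) = F, so the formula = T.
Row P_1=T, P_2=F, P_3=F, P_4=T: (P_1 → ¬((P_4 → P_3) ⊕ P_2)) = T, so the formula = T.
Row P_1=F, P_2=T, P_3=T, P_4=T: (P_1 → ¬((P_4 → P_3) ⊕ P_2)) = T, so the formula = F.
Row P_1=F, P_2=T, P_3=F, P_4=F: (P_1 → ¬((P_4 → P_3) ⊕ P_2)) = T, so the formula = F.
Row P_1=F, P_2=F, P_3=T, P_4=T: (P_1 → ¬((P_4 → P_3) ⊕ P_2)) = T, so the formula = T.
Row P_1=F, P_2=F, P_3=F, P_4=F: (P_1 → ¬((P_4 → P_3) ⊕ P_2)) = T, so the formula = T.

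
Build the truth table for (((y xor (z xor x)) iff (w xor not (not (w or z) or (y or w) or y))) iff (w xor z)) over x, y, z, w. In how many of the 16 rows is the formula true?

x | y | z | w | φ
- | - | - | - | -
0 | 0 | 0 | 0 | 0
0 | 0 | 0 | 1 | 0
0 | 0 | 1 | 0 | 1
0 | 0 | 1 | 1 | 0
0 | 1 | 0 | 0 | 1
0 | 1 | 0 | 1 | 1
0 | 1 | 1 | 0 | 1
0 | 1 | 1 | 1 | 1
1 | 0 | 0 | 0 | 1
1 | 0 | 0 | 1 | 1
1 | 0 | 1 | 0 | 0
1 | 0 | 1 | 1 | 1
1 | 1 | 0 | 0 | 0
1 | 1 | 0 | 1 | 0
1 | 1 | 1 | 0 | 0
1 | 1 | 1 | 1 | 0
The formula is true on 8 of the 16 rows.

8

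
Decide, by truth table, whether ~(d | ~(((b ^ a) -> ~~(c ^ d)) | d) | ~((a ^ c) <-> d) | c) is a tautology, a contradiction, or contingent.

contingent

a  b  c  d     (b ^ a)  (c ^ d)  ~(c ^ d)  ~~(c ^ d)  ((b ^ a) -> ~~(c ^ d))  (((b ^ a) -> ~~(c ^ d)) | d)  (a ^ c)  ((a ^ c) <-> d)  ~((a ^ c) <-> d)  (~((a ^ c) <-> d) | c)  φ
F  F  F  F        F        F        T          F                T                          T                   F            T                F                    F             T
F  F  F  T        F        T        F          T                T                          T                   F            F                T                    T             F
F  F  T  F        F        T        F          T                T                          T                   T            F                T                    T             F
F  F  T  T        F        F        T          F                T                          T                   T            T                F                    T             F
F  T  F  F        T        F        T          F                F                          F                   F            T                F                    F             F
F  T  F  T        T        T        F          T                T                          T                   F            F                T                    T             F
F  T  T  F        T        T        F          T                T                          T                   T            F                T                    T             F
F  T  T  T        T        F        T          F                F                          T                   T            T                F                    T             F
T  F  F  F        T        F        T          F                F                          F                   T            F                T                    T             F
T  F  F  T        T        T        F          T                T                          T                   T            T                F                    F             F
T  F  T  F        T        T        F          T                T                          T                   F            T                F                    T             F
T  F  T  T        T        F        T          F                F                          T                   F            F                T                    T             F
T  T  F  F        F        F        T          F                T                          T                   T            F                T                    T             F
T  T  F  T        F        T        F          T                T                          T                   T            T                F                    F             F
T  T  T  F        F        T        F          T                T                          T                   F            T                F                    T             F
T  T  T  T        F        F        T          F                T                          T                   F            F                T                    T             F
1 of 16 rows are T, so the formula is contingent.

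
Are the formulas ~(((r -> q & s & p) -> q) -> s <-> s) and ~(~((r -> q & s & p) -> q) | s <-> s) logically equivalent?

p | q | r | s | φ | ψ
- | - | - | - | - | -
T | T | T | T | F | F
T | T | T | F | F | F
T | T | F | T | F | F
T | T | F | F | F | F
T | F | T | T | F | F
T | F | T | F | F | F
T | F | F | T | F | F
T | F | F | F | T | T
F | T | T | T | F | F
F | T | T | F | F | F
F | T | F | T | F | F
F | T | F | F | F | F
F | F | T | T | F | F
F | F | T | F | F | F
F | F | F | T | F | F
F | F | F | F | T | T
The columns for φ and ψ agree on every row, so they are logically equivalent.

equivalent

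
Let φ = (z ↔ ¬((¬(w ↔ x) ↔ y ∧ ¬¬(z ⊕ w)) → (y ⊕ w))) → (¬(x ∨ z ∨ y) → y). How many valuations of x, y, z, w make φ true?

15

x  y  z  w  |  (w ↔ x)  ¬(w ↔ x)  (z ⊕ w)  ¬(z ⊕ w)  ¬¬(z ⊕ w)  (y ∧ ¬¬(z ⊕ w))  (¬(w ↔ x) ↔ (y ∧ ¬¬(z ⊕ w)))  (y ⊕ w)  (z ∨ y)  (x ∨ (z ∨ y))  ¬(x ∨ (z ∨ y))  (¬(x ∨ (z ∨ y)) → y)  φ
F  F  F  F  |     T        F         F        T          F             F                      T                   F        F           F              T                  F            T
F  F  F  T  |     F        T         T        F          T             F                      F                   T        F           F              T                  F            F
F  F  T  F  |     T        F         T        F          T             F                      T                   F        T           T              F                  T            T
F  F  T  T  |     F        T         F        T          F             F                      F                   T        T           T              F                  T            T
F  T  F  F  |     T        F         F        T          F             F                      T                   T        T           T              F                  T            T
F  T  F  T  |     F        T         T        F          T             T                      T                   F        T           T              F                  T            T
F  T  T  F  |     T        F         T        F          T             T                      F                   T        T           T              F                  T            T
F  T  T  T  |     F        T         F        T          F             F                      F                   F        T           T              F                  T            T
T  F  F  F  |     F        T         F        T          F             F                      F                   F        F           T              F                  T            T
T  F  F  T  |     T        F         T        F          T             F                      T                   T        F           T              F                  T            T
T  F  T  F  |     F        T         T        F          T             F                      F                   F        T           T              F                  T            T
T  F  T  T  |     T        F         F        T          F             F                      T                   T        T           T              F                  T            T
T  T  F  F  |     F        T         F        T          F             F                      F                   T        T           T              F                  T            T
T  T  F  T  |     T        F         T        F          T             T                      F                   F        T           T              F                  T            T
T  T  T  F  |     F        T         T        F          T             T                      T                   T        T           T              F                  T            T
T  T  T  T  |     T        F         F        T          F             F                      T                   F        T           T              F                  T            T
The formula is true on 15 of the 16 rows.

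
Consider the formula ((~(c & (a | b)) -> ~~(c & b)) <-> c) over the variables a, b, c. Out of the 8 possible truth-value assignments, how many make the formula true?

7

a | b | c | φ
- | - | - | -
1 | 1 | 1 | 1
1 | 1 | 0 | 1
1 | 0 | 1 | 1
1 | 0 | 0 | 1
0 | 1 | 1 | 1
0 | 1 | 0 | 1
0 | 0 | 1 | 0
0 | 0 | 0 | 1
The formula is true on 7 of the 8 rows.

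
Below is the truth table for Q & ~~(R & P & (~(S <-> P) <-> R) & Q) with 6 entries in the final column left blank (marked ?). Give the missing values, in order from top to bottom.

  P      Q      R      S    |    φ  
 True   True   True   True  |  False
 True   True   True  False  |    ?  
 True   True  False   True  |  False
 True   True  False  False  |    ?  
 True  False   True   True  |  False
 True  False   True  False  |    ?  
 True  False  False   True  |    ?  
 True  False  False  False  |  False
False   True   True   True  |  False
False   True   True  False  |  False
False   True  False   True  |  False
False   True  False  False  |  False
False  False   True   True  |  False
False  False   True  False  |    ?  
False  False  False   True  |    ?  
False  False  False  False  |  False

Row P=True, Q=True, R=True, S=False: ~~(R & P & (~(S <-> P) <-> R) & Q) = True, so the formula = True.
Row P=True, Q=True, R=False, S=False: ~~(R & P & (~(S <-> P) <-> R) & Q) = False, so the formula = False.
Row P=True, Q=False, R=True, S=False: ~~(R & P & (~(S <-> P) <-> R) & Q) = False, so the formula = False.
Row P=True, Q=False, R=False, S=True: ~~(R & P & (~(S <-> P) <-> R) & Q) = False, so the formula = False.
Row P=False, Q=False, R=True, S=False: ~~(R & P & (~(S <-> P) <-> R) & Q) = False, so the formula = False.
Row P=False, Q=False, R=False, S=True: ~~(R & P & (~(S <-> P) <-> R) & Q) = False, so the formula = False.

True, False, False, False, False, False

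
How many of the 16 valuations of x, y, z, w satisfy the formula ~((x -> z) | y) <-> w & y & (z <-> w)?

x  y  z  w     (x -> z)  ((x -> z) | y)  ~((x -> z) | y)  (w & y)  (z <-> w)  ((w & y) & (z <-> w))  φ
F  F  F  F        T            T                F            F         T                F            T
F  F  F  T        T            T                F            F         F                F            T
F  F  T  F        T            T                F            F         F                F            T
F  F  T  T        T            T                F            F         T                F            T
F  T  F  F        T            T                F            F         T                F            T
F  T  F  T        T            T                F            T         F                F            T
F  T  T  F        T            T                F            F         F                F            T
F  T  T  T        T            T                F            T         T                T            F
T  F  F  F        F            F                T            F         T                F            F
T  F  F  T        F            F                T            F         F                F            F
T  F  T  F        T            T                F            F         F                F            T
T  F  T  T        T            T                F            F         T                F            T
T  T  F  F        F            T                F            F         T                F            T
T  T  F  T        F            T                F            T         F                F            T
T  T  T  F        T            T                F            F         F                F            T
T  T  T  T        T            T                F            T         T                T            F
The formula is true on 12 of the 16 rows.

12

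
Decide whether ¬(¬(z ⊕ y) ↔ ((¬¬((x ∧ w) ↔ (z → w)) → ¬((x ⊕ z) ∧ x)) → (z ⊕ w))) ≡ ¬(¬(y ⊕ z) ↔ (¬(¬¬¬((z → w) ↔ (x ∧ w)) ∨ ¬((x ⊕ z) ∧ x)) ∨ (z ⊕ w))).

equivalent

x | y | z | w || φ | ψ
1 | 1 | 1 | 1 || 1 | 1
1 | 1 | 1 | 0 || 0 | 0
1 | 1 | 0 | 1 || 1 | 1
1 | 1 | 0 | 0 || 0 | 0
1 | 0 | 1 | 1 || 0 | 0
1 | 0 | 1 | 0 || 1 | 1
1 | 0 | 0 | 1 || 0 | 0
1 | 0 | 0 | 0 || 1 | 1
0 | 1 | 1 | 1 || 1 | 1
0 | 1 | 1 | 0 || 0 | 0
0 | 1 | 0 | 1 || 1 | 1
0 | 1 | 0 | 0 || 0 | 0
0 | 0 | 1 | 1 || 0 | 0
0 | 0 | 1 | 0 || 1 | 1
0 | 0 | 0 | 1 || 0 | 0
0 | 0 | 0 | 0 || 1 | 1
The columns for φ and ψ agree on every row, so they are logically equivalent.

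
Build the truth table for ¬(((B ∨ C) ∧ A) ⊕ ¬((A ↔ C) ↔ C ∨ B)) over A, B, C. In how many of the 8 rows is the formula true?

A | B | C | (B ∨ C) | ((B ∨ C) ∧ A) | (A ↔ C) | (C ∨ B) | ((A ↔ C) ↔ (C ∨ B)) | ¬((A ↔ C) ↔ (C ∨ B)) | φ
- | - | - | ------- | ------------- | ------- | ------- | ------------------- | -------------------- | -
T | T | T |    T    |       T       |    T    |    T    |          T          |          F           | F
T | T | F |    T    |       T       |    F    |    T    |          F          |          T           | T
T | F | T |    T    |       T       |    T    |    T    |          T          |          F           | F
T | F | F |    F    |       F       |    F    |    F    |          T          |          F           | T
F | T | T |    T    |       F       |    F    |    T    |          F          |          T           | F
F | T | F |    T    |       F       |    T    |    T    |          T          |          F           | T
F | F | T |    T    |       F       |    F    |    T    |          F          |          T           | F
F | F | F |    F    |       F       |    T    |    F    |          F          |          T           | F
The formula is true on 3 of the 8 rows.

3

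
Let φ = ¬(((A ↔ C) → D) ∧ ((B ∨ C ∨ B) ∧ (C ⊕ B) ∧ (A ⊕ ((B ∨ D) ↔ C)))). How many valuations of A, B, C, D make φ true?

13

A  B  C  D  |  φ
F  F  F  F  |  T
F  F  F  T  |  T
F  F  T  F  |  T
F  F  T  T  |  F
F  T  F  F  |  T
F  T  F  T  |  T
F  T  T  F  |  T
F  T  T  T  |  T
T  F  F  F  |  T
T  F  F  T  |  T
T  F  T  F  |  T
T  F  T  T  |  T
T  T  F  F  |  F
T  T  F  T  |  F
T  T  T  F  |  T
T  T  T  T  |  T
The formula is true on 13 of the 16 rows.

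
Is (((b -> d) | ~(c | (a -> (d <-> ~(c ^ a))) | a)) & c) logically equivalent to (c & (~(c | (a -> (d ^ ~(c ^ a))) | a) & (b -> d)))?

not equivalent

a  b  c  d  |  φ  ψ
T  T  T  T  |  T  F
T  T  T  F  |  F  F
T  T  F  T  |  F  F
T  T  F  F  |  F  F
T  F  T  T  |  T  F
T  F  T  F  |  T  F
T  F  F  T  |  F  F
T  F  F  F  |  F  F
F  T  T  T  |  T  F
F  T  T  F  |  F  F
F  T  F  T  |  F  F
F  T  F  F  |  F  F
F  F  T  T  |  T  F
F  F  T  F  |  T  F
F  F  F  T  |  F  F
F  F  F  F  |  F  F
The columns differ at a=T, b=T, c=T, d=T (φ=T, ψ=F), so they are not equivalent.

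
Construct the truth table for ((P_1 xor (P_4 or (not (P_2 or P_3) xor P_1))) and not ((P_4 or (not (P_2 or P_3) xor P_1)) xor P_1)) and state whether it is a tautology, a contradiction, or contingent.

P_1 | P_2 | P_3 | P_4 | (P_2 or P_3) | not (P_2 or P_3) | (not (P_2 or P_3) xor P_1) | φ
--- | --- | --- | --- | ------------ | ---------------- | -------------------------- | -
 F  |  F  |  F  |  F  |      F       |        T         |             T              | F
 F  |  F  |  F  |  T  |      F       |        T         |             T              | F
 F  |  F  |  T  |  F  |      T       |        F         |             F              | F
 F  |  F  |  T  |  T  |      T       |        F         |             F              | F
 F  |  T  |  F  |  F  |      T       |        F         |             F              | F
 F  |  T  |  F  |  T  |      T       |        F         |             F              | F
 F  |  T  |  T  |  F  |      T       |        F         |             F              | F
 F  |  T  |  T  |  T  |      T       |        F         |             F              | F
 T  |  F  |  F  |  F  |      F       |        T         |             F              | F
 T  |  F  |  F  |  T  |      F       |        T         |             F              | F
 T  |  F  |  T  |  F  |      T       |        F         |             T              | F
 T  |  F  |  T  |  T  |      T       |        F         |             T              | F
 T  |  T  |  F  |  F  |      T       |        F         |             T              | F
 T  |  T  |  F  |  T  |      T       |        F         |             T              | F
 T  |  T  |  T  |  F  |      T       |        F         |             T              | F
 T  |  T  |  T  |  T  |      T       |        F         |             T              | F
Every row is F, so the formula is a contradiction.

contradiction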